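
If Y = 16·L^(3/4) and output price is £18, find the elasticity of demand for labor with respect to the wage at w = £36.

MP_L = (3/4)·16·L^(-1/4), so P·MP_L = w gives 216·L^(-1/4) = w.
Solving, L(w) = (216/w)^(4). This is a constant-elasticity form: L ∝ w^(−4), so ε = −4.

ε = -4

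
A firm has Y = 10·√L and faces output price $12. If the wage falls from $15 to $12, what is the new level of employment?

L* = 25

From P·MP_L = w with MP_L = 5·L^(-1/2), the labor demand is L(w) = (60/w)^(2).
At w = 15: L = 16. At w = 12: L = 25.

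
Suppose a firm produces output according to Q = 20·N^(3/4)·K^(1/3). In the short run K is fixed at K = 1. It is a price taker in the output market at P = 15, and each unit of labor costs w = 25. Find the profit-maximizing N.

With K = 1, MP_N = (3/4)·20·N^(-1/4)·1^(1/3) = 15·N^(-1/4).
Profit maximization for a price taker requires P·MP_N = w: 15·15·N^(-1/4) = 25.
So N^(-1/4) = 1/9, which gives N = 6561.

N* = 6561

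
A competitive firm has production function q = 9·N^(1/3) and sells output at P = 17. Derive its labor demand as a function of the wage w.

N(w) = (51/w)^(3/2)

MP_N = (1/3)·9·N^(-2/3) = 3·N^(-2/3).
Setting P·MP_N = w: 51·N^(-2/3) = w.
Solving for N: N^(-2/3) = w/51, so N = (51/w)^(3/2).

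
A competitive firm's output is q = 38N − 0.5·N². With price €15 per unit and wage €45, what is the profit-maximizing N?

N* = 35

The marginal product of N is MP_N = 38 − N.
A price-taking firm hires until the value of the marginal product equals the wage: P·MP_N = w, so 15·(38 − N) = 45.
Then 38 − N = 3, giving N = 35.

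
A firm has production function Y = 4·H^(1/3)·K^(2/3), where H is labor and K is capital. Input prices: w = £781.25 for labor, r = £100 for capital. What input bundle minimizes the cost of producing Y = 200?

Cost minimization requires the marginal rate of technical substitution to equal the input-price ratio: MP_H/MP_K = w/r.
Here MP_H/MP_K = (1/3)·(K/H)/(2/3) = 0.5·(K/H). Setting this equal to 781.25/100 = 7.8125 gives K = 15.625H.
Substituting into Y = 200: 4·H^(1/3)·(15.625H)^(2/3) = 200.
Solving, H = 8 and K = 125.

H* = 8, K* = 125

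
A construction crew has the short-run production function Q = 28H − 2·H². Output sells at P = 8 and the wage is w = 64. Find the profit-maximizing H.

H* = 5

The marginal product of H is MP_H = 28 − 4H.
A price-taking firm hires until the value of the marginal product equals the wage: P·MP_H = w, so 8·(28 − 4H) = 64.
Then 28 − 4H = 8, giving H = 5.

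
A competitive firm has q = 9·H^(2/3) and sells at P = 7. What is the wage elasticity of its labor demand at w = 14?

ε = -3

MP_H = (2/3)·9·H^(-1/3), so P·MP_H = w gives 42·H^(-1/3) = w.
Solving, H(w) = (42/w)^(3). This is a constant-elasticity form: H ∝ w^(−3), so ε = −3.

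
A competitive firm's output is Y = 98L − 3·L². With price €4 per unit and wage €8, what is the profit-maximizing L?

L* = 16

The marginal product of L is MP_L = 98 − 6L.
A price-taking firm hires until the value of the marginal product equals the wage: P·MP_L = w, so 4·(98 − 6L) = 8.
Then 98 − 6L = 2, giving L = 16.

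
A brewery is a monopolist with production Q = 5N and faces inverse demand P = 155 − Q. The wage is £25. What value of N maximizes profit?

Marginal revenue from the inverse demand is MR = 155 − 2Q.
The marginal product is MP_N = 5.
A monopolist hires until marginal revenue product equals the wage: MR·MP_N = w.
(155 − 10N)·5 = 25, so N = 15.

N* = 15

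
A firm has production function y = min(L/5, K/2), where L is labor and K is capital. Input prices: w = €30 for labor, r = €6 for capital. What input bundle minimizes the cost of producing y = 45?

L* = 225, K* = 90

With a fixed-proportions technology, the cost-minimizing bundle uses no slack in either input: L/5 = K/2 = y.
So L = 5·45 = 225 and K = 2·45 = 90.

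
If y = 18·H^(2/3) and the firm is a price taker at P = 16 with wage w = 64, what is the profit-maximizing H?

MP_H = (2/3)·18·H^(-1/3) = 12·H^(-1/3).
Profit maximization for a price taker requires P·MP_H = w: 16·12·H^(-1/3) = 64.
So H^(-1/3) = 1/3, which gives H = 27.

H* = 27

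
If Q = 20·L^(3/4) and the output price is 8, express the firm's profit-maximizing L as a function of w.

L(w) = (120/w)^(4)

MP_L = (3/4)·20·L^(-1/4) = 15·L^(-1/4).
Setting P·MP_L = w: 120·L^(-1/4) = w.
Solving for L: L^(-1/4) = w/120, so L = (120/w)^(4).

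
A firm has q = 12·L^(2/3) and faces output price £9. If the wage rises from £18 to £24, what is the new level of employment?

From P·MP_L = w with MP_L = 8·L^(-1/3), the labor demand is L(w) = (72/w)^(3).
At w = 18: L = 64. At w = 24: L = 27.

L* = 27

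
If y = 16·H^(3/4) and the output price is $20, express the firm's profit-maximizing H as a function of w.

MP_H = (3/4)·16·H^(-1/4) = 12·H^(-1/4).
Setting P·MP_H = w: 240·H^(-1/4) = w.
Solving for H: H^(-1/4) = w/240, so H = (240/w)^(4).

H(w) = (240/w)^(4)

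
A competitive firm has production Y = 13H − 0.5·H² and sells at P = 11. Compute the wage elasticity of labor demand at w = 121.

ε = -5.5

From P·MP_H = w with MP_H = 13 − H, labor demand is H(w) = 13 − w/11.
dH/dw = −1/(11) = -1/11.
At w = 121, H = 2, so ε = (dH/dw)·(w/H) = (-1/11)·(121/2) = -5.5.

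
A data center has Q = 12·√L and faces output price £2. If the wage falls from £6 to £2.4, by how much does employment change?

ΔL = 21

From P·MP_L = w with MP_L = 6·L^(-1/2), the labor demand is L(w) = (12/w)^(2).
At w = 6: L = 4. At w = 2.4: L = 25.
ΔL = 25 − 4 = 21.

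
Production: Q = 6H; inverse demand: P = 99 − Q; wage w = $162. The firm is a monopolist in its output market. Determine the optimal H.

Marginal revenue from the inverse demand is MR = 99 − 2Q.
The marginal product is MP_H = 6.
A monopolist hires until marginal revenue product equals the wage: MR·MP_H = w.
(99 − 12H)·6 = 162, so H = 6.

H* = 6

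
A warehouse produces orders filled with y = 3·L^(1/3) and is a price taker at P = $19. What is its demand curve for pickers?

L(w) = (19/w)^(3/2)

MP_L = (1/3)·3·L^(-2/3) = L^(-2/3).
Setting P·MP_L = w: 19·L^(-2/3) = w.
Solving for L: L^(-2/3) = w/19, so L = (19/w)^(3/2).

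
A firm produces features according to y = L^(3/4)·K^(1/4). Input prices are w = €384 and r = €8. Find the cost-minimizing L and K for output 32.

Cost minimization requires the marginal rate of technical substitution to equal the input-price ratio: MP_L/MP_K = w/r.
Here MP_L/MP_K = (3/4)·(K/L)/(1/4) = 3·(K/L). Setting this equal to 384/8 = 48 gives K = 16L.
Substituting into y = 32: L^(3/4)·(16L)^(1/4) = 32.
Solving, L = 16 and K = 256.

L* = 16, K* = 256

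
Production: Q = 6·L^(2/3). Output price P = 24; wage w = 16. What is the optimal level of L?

MP_L = (2/3)·6·L^(-1/3) = 4·L^(-1/3).
Profit maximization for a price taker requires P·MP_L = w: 24·4·L^(-1/3) = 16.
So L^(-1/3) = 1/6, which gives L = 216.

L* = 216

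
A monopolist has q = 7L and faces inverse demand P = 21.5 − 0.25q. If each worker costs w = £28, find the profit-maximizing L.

L* = 5

Marginal revenue from the inverse demand is MR = 21.5 − 0.5q.
The marginal product is MP_L = 7.
A monopolist hires until marginal revenue product equals the wage: MR·MP_L = w.
(21.5 − 3.5L)·7 = 28, so L = 5.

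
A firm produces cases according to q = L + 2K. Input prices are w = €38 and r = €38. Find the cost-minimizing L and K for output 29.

L* = 0, K* = 14.5

The inputs are perfect substitutes, so the firm uses whichever has the lower cost per unit of output.
Cost per unit of output via L is 38; via K it is 19. K is cheaper.
Producing q = 29 with K alone: L = 0, K = 14.5.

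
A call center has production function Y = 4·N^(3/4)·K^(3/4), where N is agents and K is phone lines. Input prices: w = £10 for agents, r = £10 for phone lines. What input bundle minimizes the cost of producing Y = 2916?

N* = 81, K* = 81

Cost minimization requires the marginal rate of technical substitution to equal the input-price ratio: MP_N/MP_K = w/r.
Here MP_N/MP_K = (3/4)·(K/N)/(3/4) = (K/N). Setting this equal to 10/10 = 1 gives K = N.
Substituting into Y = 2916: 4·N^(3/4)·(N)^(3/4) = 2916.
Solving, N = 81 and K = 81.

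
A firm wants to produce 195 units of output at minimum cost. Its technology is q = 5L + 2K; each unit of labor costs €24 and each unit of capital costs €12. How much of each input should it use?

L* = 39, K* = 0

The inputs are perfect substitutes, so the firm uses whichever has the lower cost per unit of output.
Cost per unit of output via L is w/5 = 4.8; via K it is r/2 = 6. L is cheaper.
Producing q = 195 with L alone: L = 39, K = 0.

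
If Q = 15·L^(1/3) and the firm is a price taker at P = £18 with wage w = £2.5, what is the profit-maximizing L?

MP_L = (1/3)·15·L^(-2/3) = 5·L^(-2/3).
Profit maximization for a price taker requires P·MP_L = w: 18·5·L^(-2/3) = 2.5.
So L^(-2/3) = 1/36, which gives L = 216.

L* = 216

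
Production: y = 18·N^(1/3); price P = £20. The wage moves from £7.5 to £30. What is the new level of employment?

N* = 8

From P·MP_N = w with MP_N = 6·N^(-2/3), the labor demand is N(w) = (120/w)^(3/2).
At w = 7.5: N = 64. At w = 30: N = 8.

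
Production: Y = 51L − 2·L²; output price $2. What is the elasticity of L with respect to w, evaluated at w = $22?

From P·MP_L = w with MP_L = 51 − 4L, labor demand is L(w) = (51 − w/2)/4.
dL/dw = −1/(8) = -0.125.
At w = 22, L = 10, so ε = (dL/dw)·(w/L) = (-0.125)·(22/10) = -0.275.

ε = -0.275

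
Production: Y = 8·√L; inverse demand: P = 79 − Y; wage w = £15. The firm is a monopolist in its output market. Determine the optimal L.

Marginal revenue from the inverse demand is MR = 79 − 2Y.
The marginal product is MP_L = 4·L^(-1/2).
A monopolist hires until marginal revenue product equals the wage: MR·MP_L = w.
At L, Y = 8·√L. Substituting and solving: (79 − 16·√L)·4·L^(-1/2) = 15 gives L = 16.

L* = 16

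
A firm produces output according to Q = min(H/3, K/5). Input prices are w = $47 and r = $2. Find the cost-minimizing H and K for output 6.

With a fixed-proportions technology, the cost-minimizing bundle uses no slack in either input: H/3 = K/5 = Q.
So H = 3·6 = 18 and K = 5·6 = 30.

H* = 18, K* = 30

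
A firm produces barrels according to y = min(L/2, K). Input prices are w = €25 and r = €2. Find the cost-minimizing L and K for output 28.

With a fixed-proportions technology, the cost-minimizing bundle uses no slack in either input: L/2 = K = y.
So L = 2·28 = 56 and K = 28.

L* = 56, K* = 28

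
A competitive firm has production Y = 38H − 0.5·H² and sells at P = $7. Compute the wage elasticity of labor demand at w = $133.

ε = -1

From P·MP_H = w with MP_H = 38 − H, labor demand is H(w) = 38 − w/7.
dH/dw = −1/(7) = -1/7.
At w = 133, H = 19, so ε = (dH/dw)·(w/H) = (-1/7)·(133/19) = -1.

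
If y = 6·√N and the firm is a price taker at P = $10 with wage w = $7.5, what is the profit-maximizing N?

MP_N = (1/2)·6·N^(-1/2) = 3·N^(-1/2).
Profit maximization for a price taker requires P·MP_N = w: 10·3·N^(-1/2) = 7.5.
So N^(-1/2) = 0.25, which gives N = 16.

N* = 16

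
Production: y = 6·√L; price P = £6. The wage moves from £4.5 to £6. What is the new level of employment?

L* = 9

From P·MP_L = w with MP_L = 3·L^(-1/2), the labor demand is L(w) = (18/w)^(2).
At w = 4.5: L = 16. At w = 6: L = 9.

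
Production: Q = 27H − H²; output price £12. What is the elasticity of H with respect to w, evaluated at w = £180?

From P·MP_H = w with MP_H = 27 − 2H, labor demand is H(w) = (27 − w/12)/2.
dH/dw = −1/(24) = -1/24.
At w = 180, H = 6, so ε = (dH/dw)·(w/H) = (-1/24)·(180/6) = -1.25.

ε = -1.25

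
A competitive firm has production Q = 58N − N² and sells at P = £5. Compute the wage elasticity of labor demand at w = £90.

From P·MP_N = w with MP_N = 58 − 2N, labor demand is N(w) = (58 − w/5)/2.
dN/dw = −1/(10) = -0.1.
At w = 90, N = 20, so ε = (dN/dw)·(w/N) = (-0.1)·(90/20) = -0.45.

ε = -0.45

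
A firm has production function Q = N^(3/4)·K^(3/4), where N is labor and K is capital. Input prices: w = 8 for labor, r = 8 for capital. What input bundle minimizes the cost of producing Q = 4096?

Cost minimization requires the marginal rate of technical substitution to equal the input-price ratio: MP_N/MP_K = w/r.
Here MP_N/MP_K = (3/4)·(K/N)/(3/4) = (K/N). Setting this equal to 8/8 = 1 gives K = N.
Substituting into Q = 4096: N^(3/4)·(N)^(3/4) = 4096.
Solving, N = 256 and K = 256.

N* = 256, K* = 256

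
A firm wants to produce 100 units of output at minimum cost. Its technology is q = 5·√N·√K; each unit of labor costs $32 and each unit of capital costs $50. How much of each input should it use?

N* = 25, K* = 16

Cost minimization requires the marginal rate of technical substitution to equal the input-price ratio: MP_N/MP_K = w/r.
Here MP_N/MP_K = (1/2)·(K/N)/(1/2) = (K/N). Setting this equal to 32/50 = 0.64 gives K = 0.64N.
Substituting into q = 100: 5·N^(1/2)·(0.64N)^(1/2) = 100.
Solving, N = 25 and K = 16.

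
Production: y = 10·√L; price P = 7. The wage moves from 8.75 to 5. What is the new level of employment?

From P·MP_L = w with MP_L = 5·L^(-1/2), the labor demand is L(w) = (35/w)^(2).
At w = 8.75: L = 16. At w = 5: L = 49.

L* = 49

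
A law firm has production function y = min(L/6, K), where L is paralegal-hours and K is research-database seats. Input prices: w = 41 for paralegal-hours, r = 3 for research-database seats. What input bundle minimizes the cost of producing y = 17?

With a fixed-proportions technology, the cost-minimizing bundle uses no slack in either input: L/6 = K = y.
So L = 6·17 = 102 and K = 17.

L* = 102, K* = 17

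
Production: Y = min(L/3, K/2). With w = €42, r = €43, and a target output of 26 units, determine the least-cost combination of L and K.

L* = 78, K* = 52

With a fixed-proportions technology, the cost-minimizing bundle uses no slack in either input: L/3 = K/2 = Y.
So L = 3·26 = 78 and K = 2·26 = 52.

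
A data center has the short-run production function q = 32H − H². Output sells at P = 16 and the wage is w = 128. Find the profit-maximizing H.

H* = 12

The marginal product of H is MP_H = 32 − 2H.
A price-taking firm hires until the value of the marginal product equals the wage: P·MP_H = w, so 16·(32 − 2H) = 128.
Then 32 − 2H = 8, giving H = 12.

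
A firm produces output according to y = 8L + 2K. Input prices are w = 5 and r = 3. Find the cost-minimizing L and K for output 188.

The inputs are perfect substitutes, so the firm uses whichever has the lower cost per unit of output.
Cost per unit of output via L is w/8 = 0.625; via K it is r/2 = 1.5. L is cheaper.
Producing y = 188 with L alone: L = 23.5, K = 0.

L* = 23.5, K* = 0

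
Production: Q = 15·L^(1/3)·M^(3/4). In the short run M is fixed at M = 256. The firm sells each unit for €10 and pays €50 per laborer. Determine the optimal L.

With M = 256, MP_L = (1/3)·15·L^(-2/3)·256^(3/4) = 320·L^(-2/3).
Profit maximization for a price taker requires P·MP_L = w: 10·320·L^(-2/3) = 50.
So L^(-2/3) = 0.015625, which gives L = 512.

L* = 512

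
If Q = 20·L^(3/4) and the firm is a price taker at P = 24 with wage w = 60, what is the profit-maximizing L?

MP_L = (3/4)·20·L^(-1/4) = 15·L^(-1/4).
Profit maximization for a price taker requires P·MP_L = w: 24·15·L^(-1/4) = 60.
So L^(-1/4) = 1/6, which gives L = 1296.

L* = 1296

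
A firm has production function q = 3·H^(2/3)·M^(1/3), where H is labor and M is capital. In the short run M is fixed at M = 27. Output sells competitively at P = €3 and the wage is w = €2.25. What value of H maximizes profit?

H* = 512

With M = 27, MP_H = (2/3)·3·H^(-1/3)·27^(1/3) = 6·H^(-1/3).
Profit maximization for a price taker requires P·MP_H = w: 3·6·H^(-1/3) = 2.25.
So H^(-1/3) = 0.125, which gives H = 512.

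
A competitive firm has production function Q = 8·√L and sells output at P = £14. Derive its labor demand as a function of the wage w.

L(w) = 3136/w²

MP_L = (1/2)·8·L^(-1/2) = 4·L^(-1/2).
Setting P·MP_L = w: 56·L^(-1/2) = w.
Solving for L: L^(-1/2) = w/56, so L = (56/w)^(2).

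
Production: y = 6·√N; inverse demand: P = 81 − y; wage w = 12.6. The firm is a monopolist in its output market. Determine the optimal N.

Marginal revenue from the inverse demand is MR = 81 − 2y.
The marginal product is MP_N = 3·N^(-1/2).
A monopolist hires until marginal revenue product equals the wage: MR·MP_N = w.
At N, y = 6·√N. Substituting and solving: (81 − 12·√N)·3·N^(-1/2) = 12.6 gives N = 25.

N* = 25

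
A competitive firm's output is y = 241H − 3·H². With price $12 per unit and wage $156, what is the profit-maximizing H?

The marginal product of H is MP_H = 241 − 6H.
A price-taking firm hires until the value of the marginal product equals the wage: P·MP_H = w, so 12·(241 − 6H) = 156.
Then 241 − 6H = 13, giving H = 38.

H* = 38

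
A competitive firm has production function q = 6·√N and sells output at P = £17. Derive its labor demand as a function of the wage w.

MP_N = (1/2)·6·N^(-1/2) = 3·N^(-1/2).
Setting P·MP_N = w: 51·N^(-1/2) = w.
Solving for N: N^(-1/2) = w/51, so N = (51/w)^(2).

N(w) = 2601/w²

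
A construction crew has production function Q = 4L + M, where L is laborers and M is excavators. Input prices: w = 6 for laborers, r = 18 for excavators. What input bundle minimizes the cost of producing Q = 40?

The inputs are perfect substitutes, so the firm uses whichever has the lower cost per unit of output.
Cost per unit of output via L is 1.5; via M it is 18. L is cheaper.
Producing Q = 40 with L alone: L = 10, M = 0.

L* = 10, M* = 0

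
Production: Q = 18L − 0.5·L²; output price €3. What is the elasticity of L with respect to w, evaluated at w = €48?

From P·MP_L = w with MP_L = 18 − L, labor demand is L(w) = 18 − w/3.
dL/dw = −1/(3) = -1/3.
At w = 48, L = 2, so ε = (dL/dw)·(w/L) = (-1/3)·(48/2) = -8.

ε = -8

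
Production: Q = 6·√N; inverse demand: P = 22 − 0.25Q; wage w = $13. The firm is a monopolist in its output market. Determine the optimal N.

Marginal revenue from the inverse demand is MR = 22 − 0.5Q.
The marginal product is MP_N = 3·N^(-1/2).
A monopolist hires until marginal revenue product equals the wage: MR·MP_N = w.
At N, Q = 6·√N. Substituting and solving: (22 − 3·√N)·3·N^(-1/2) = 13 gives N = 9.

N* = 9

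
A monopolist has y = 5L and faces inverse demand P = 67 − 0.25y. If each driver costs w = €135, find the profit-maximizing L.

Marginal revenue from the inverse demand is MR = 67 − 0.5y.
The marginal product is MP_L = 5.
A monopolist hires until marginal revenue product equals the wage: MR·MP_L = w.
(67 − 2.5L)·5 = 135, so L = 16.

L* = 16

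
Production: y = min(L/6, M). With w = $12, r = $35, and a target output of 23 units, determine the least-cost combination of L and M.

With a fixed-proportions technology, the cost-minimizing bundle uses no slack in either input: L/6 = M = y.
So L = 6·23 = 138 and M = 23.

L* = 138, M* = 23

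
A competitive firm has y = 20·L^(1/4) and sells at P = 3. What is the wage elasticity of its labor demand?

MP_L = (1/4)·20·L^(-3/4), so P·MP_L = w gives 15·L^(-3/4) = w.
Solving, L(w) = (15/w)^(4/3). This is a constant-elasticity form: L ∝ w^(−4/3), so ε = −4/3.

ε = -4/3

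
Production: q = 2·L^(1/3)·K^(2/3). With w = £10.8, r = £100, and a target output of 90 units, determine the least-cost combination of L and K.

Cost minimization requires the marginal rate of technical substitution to equal the input-price ratio: MP_L/MP_K = w/r.
Here MP_L/MP_K = (1/3)·(K/L)/(2/3) = 0.5·(K/L). Setting this equal to 10.8/100 = 0.108 gives K = 0.216L.
Substituting into q = 90: 2·L^(1/3)·(0.216L)^(2/3) = 90.
Solving, L = 125 and K = 27.

L* = 125, K* = 27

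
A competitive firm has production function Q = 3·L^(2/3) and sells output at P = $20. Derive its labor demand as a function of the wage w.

MP_L = (2/3)·3·L^(-1/3) = 2·L^(-1/3).
Setting P·MP_L = w: 40·L^(-1/3) = w.
Solving for L: L^(-1/3) = w/40, so L = (40/w)^(3).

L(w) = 64000/w³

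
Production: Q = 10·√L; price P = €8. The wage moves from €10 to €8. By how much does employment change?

ΔL = 9

From P·MP_L = w with MP_L = 5·L^(-1/2), the labor demand is L(w) = (40/w)^(2).
At w = 10: L = 16. At w = 8: L = 25.
ΔL = 25 − 16 = 9.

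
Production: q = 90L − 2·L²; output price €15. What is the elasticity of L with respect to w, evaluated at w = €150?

From P·MP_L = w with MP_L = 90 − 4L, labor demand is L(w) = (90 − w/15)/4.
dL/dw = −1/(60) = -1/60.
At w = 150, L = 20, so ε = (dL/dw)·(w/L) = (-1/60)·(150/20) = -0.125.

ε = -0.125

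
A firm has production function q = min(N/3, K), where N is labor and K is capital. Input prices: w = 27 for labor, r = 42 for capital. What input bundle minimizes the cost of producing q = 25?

N* = 75, K* = 25

With a fixed-proportions technology, the cost-minimizing bundle uses no slack in either input: N/3 = K = q.
So N = 3·25 = 75 and K = 25.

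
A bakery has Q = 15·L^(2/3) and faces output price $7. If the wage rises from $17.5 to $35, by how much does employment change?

ΔL = -56

From P·MP_L = w with MP_L = 10·L^(-1/3), the labor demand is L(w) = (70/w)^(3).
At w = 17.5: L = 64. At w = 35: L = 8.
ΔL = 8 − 64 = -56.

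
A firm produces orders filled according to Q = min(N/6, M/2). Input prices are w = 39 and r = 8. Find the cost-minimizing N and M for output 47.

N* = 282, M* = 94

With a fixed-proportions technology, the cost-minimizing bundle uses no slack in either input: N/6 = M/2 = Q.
So N = 6·47 = 282 and M = 2·47 = 94.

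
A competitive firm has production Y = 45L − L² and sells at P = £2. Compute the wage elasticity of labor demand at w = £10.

ε = -0.125

From P·MP_L = w with MP_L = 45 − 2L, labor demand is L(w) = (45 − w/2)/2.
dL/dw = −1/(4) = -0.25.
At w = 10, L = 20, so ε = (dL/dw)·(w/L) = (-0.25)·(10/20) = -0.125.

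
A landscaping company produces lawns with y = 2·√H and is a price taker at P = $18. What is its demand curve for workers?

MP_H = (1/2)·2·H^(-1/2) = H^(-1/2).
Setting P·MP_H = w: 18·H^(-1/2) = w.
Solving for H: H^(-1/2) = w/18, so H = (18/w)^(2).

H(w) = 324/w²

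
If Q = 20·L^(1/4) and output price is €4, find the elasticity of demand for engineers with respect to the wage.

MP_L = (1/4)·20·L^(-3/4), so P·MP_L = w gives 20·L^(-3/4) = w.
Solving, L(w) = (20/w)^(4/3). This is a constant-elasticity form: L ∝ w^(−4/3), so ε = −4/3.

ε = -4/3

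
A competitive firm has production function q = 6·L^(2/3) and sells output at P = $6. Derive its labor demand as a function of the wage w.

MP_L = (2/3)·6·L^(-1/3) = 4·L^(-1/3).
Setting P·MP_L = w: 24·L^(-1/3) = w.
Solving for L: L^(-1/3) = w/24, so L = (24/w)^(3).

L(w) = 13824/w³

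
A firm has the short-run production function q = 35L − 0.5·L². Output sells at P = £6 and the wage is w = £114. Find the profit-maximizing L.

The marginal product of L is MP_L = 35 − L.
A price-taking firm hires until the value of the marginal product equals the wage: P·MP_L = w, so 6·(35 − L) = 114.
Then 35 − L = 19, giving L = 16.

L* = 16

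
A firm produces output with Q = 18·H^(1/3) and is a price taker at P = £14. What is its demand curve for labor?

H(w) = (84/w)^(3/2)

MP_H = (1/3)·18·H^(-2/3) = 6·H^(-2/3).
Setting P·MP_H = w: 84·H^(-2/3) = w.
Solving for H: H^(-2/3) = w/84, so H = (84/w)^(3/2).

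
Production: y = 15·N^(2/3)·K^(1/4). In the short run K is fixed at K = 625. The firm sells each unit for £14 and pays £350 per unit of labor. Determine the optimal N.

N* = 8

With K = 625, MP_N = (2/3)·15·N^(-1/3)·625^(1/4) = 50·N^(-1/3).
Profit maximization for a price taker requires P·MP_N = w: 14·50·N^(-1/3) = 350.
So N^(-1/3) = 0.5, which gives N = 8.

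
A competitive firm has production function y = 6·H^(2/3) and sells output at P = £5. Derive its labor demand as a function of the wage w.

H(w) = 8000/w³

MP_H = (2/3)·6·H^(-1/3) = 4·H^(-1/3).
Setting P·MP_H = w: 20·H^(-1/3) = w.
Solving for H: H^(-1/3) = w/20, so H = (20/w)^(3).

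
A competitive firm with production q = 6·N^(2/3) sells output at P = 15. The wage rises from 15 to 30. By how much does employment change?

From P·MP_N = w with MP_N = 4·N^(-1/3), the labor demand is N(w) = (60/w)^(3).
At w = 15: N = 64. At w = 30: N = 8.
ΔN = 8 − 64 = -56.

ΔN = -56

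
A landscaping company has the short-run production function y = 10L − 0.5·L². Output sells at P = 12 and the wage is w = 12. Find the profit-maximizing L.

The marginal product of L is MP_L = 10 − L.
A price-taking firm hires until the value of the marginal product equals the wage: P·MP_L = w, so 12·(10 − L) = 12.
Then 10 − L = 1, giving L = 9.

L* = 9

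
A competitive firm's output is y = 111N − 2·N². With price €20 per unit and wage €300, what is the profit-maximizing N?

The marginal product of N is MP_N = 111 − 4N.
A price-taking firm hires until the value of the marginal product equals the wage: P·MP_N = w, so 20·(111 − 4N) = 300.
Then 111 − 4N = 15, giving N = 24.

N* = 24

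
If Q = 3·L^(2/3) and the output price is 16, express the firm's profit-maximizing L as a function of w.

MP_L = (2/3)·3·L^(-1/3) = 2·L^(-1/3).
Setting P·MP_L = w: 32·L^(-1/3) = w.
Solving for L: L^(-1/3) = w/32, so L = (32/w)^(3).

L(w) = 32768/w³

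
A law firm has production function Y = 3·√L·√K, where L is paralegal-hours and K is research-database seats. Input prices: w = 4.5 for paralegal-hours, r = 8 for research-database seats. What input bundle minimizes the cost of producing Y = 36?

Cost minimization requires the marginal rate of technical substitution to equal the input-price ratio: MP_L/MP_K = w/r.
Here MP_L/MP_K = (1/2)·(K/L)/(1/2) = (K/L). Setting this equal to 4.5/8 = 0.5625 gives K = 0.5625L.
Substituting into Y = 36: 3·L^(1/2)·(0.5625L)^(1/2) = 36.
Solving, L = 16 and K = 9.

L* = 16, K* = 9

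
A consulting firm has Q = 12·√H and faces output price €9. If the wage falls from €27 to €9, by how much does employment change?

From P·MP_H = w with MP_H = 6·H^(-1/2), the labor demand is H(w) = (54/w)^(2).
At w = 27: H = 4. At w = 9: H = 36.
ΔH = 36 − 4 = 32.

ΔH = 32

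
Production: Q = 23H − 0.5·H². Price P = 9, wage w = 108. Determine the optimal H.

The marginal product of H is MP_H = 23 − H.
A price-taking firm hires until the value of the marginal product equals the wage: P·MP_H = w, so 9·(23 − H) = 108.
Then 23 − H = 12, giving H = 11.

H* = 11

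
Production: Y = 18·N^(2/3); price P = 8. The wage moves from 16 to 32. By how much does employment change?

ΔN = -189

From P·MP_N = w with MP_N = 12·N^(-1/3), the labor demand is N(w) = (96/w)^(3).
At w = 16: N = 216. At w = 32: N = 27.
ΔN = 27 − 216 = -189.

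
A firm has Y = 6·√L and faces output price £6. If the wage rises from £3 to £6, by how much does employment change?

From P·MP_L = w with MP_L = 3·L^(-1/2), the labor demand is L(w) = (18/w)^(2).
At w = 3: L = 36. At w = 6: L = 9.
ΔL = 9 − 36 = -27.

ΔL = -27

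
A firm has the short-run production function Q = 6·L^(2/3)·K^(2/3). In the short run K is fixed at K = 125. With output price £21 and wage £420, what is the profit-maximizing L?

L* = 125

With K = 125, MP_L = (2/3)·6·L^(-1/3)·125^(2/3) = 100·L^(-1/3).
Profit maximization for a price taker requires P·MP_L = w: 21·100·L^(-1/3) = 420.
So L^(-1/3) = 0.2, which gives L = 125.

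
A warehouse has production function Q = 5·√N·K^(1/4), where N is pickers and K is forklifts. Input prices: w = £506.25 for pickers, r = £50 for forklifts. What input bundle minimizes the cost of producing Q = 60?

N* = 16, K* = 81

Cost minimization requires the marginal rate of technical substitution to equal the input-price ratio: MP_N/MP_K = w/r.
Here MP_N/MP_K = (1/2)·(K/N)/(1/4) = 2·(K/N). Setting this equal to 506.25/50 = 10.125 gives K = 5.0625N.
Substituting into Q = 60: 5·N^(1/2)·(5.0625N)^(1/4) = 60.
Solving, N = 16 and K = 81.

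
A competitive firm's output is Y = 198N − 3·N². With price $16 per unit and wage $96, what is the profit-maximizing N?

The marginal product of N is MP_N = 198 − 6N.
A price-taking firm hires until the value of the marginal product equals the wage: P·MP_N = w, so 16·(198 − 6N) = 96.
Then 198 − 6N = 6, giving N = 32.

N* = 32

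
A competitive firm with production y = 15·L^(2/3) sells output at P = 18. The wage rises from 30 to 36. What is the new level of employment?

L* = 125

From P·MP_L = w with MP_L = 10·L^(-1/3), the labor demand is L(w) = (180/w)^(3).
At w = 30: L = 216. At w = 36: L = 125.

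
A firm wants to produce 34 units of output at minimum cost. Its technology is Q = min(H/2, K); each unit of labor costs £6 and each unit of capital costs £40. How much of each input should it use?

With a fixed-proportions technology, the cost-minimizing bundle uses no slack in either input: H/2 = K = Q.
So H = 2·34 = 68 and K = 34.

H* = 68, K* = 34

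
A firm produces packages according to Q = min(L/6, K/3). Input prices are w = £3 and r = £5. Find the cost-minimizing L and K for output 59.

With a fixed-proportions technology, the cost-minimizing bundle uses no slack in either input: L/6 = K/3 = Q.
So L = 6·59 = 354 and K = 3·59 = 177.

L* = 354, K* = 177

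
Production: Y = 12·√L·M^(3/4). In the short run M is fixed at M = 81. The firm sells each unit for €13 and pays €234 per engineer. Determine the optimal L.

L* = 81

With M = 81, MP_L = (1/2)·12·L^(-1/2)·81^(3/4) = 162·L^(-1/2).
Profit maximization for a price taker requires P·MP_L = w: 13·162·L^(-1/2) = 234.
So L^(-1/2) = 1/9, which gives L = 81.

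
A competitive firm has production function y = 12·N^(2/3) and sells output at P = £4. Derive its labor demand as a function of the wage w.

N(w) = 32768/w³

MP_N = (2/3)·12·N^(-1/3) = 8·N^(-1/3).
Setting P·MP_N = w: 32·N^(-1/3) = w.
Solving for N: N^(-1/3) = w/32, so N = (32/w)^(3).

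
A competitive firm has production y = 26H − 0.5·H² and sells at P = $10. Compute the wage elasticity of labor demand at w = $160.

From P·MP_H = w with MP_H = 26 − H, labor demand is H(w) = 26 − w/10.
dH/dw = −1/(10) = -0.1.
At w = 160, H = 10, so ε = (dH/dw)·(w/H) = (-0.1)·(160/10) = -1.6.

ε = -1.6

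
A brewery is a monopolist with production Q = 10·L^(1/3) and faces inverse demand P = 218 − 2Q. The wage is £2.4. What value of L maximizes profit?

Marginal revenue from the inverse demand is MR = 218 − 4Q.
The marginal product is MP_L = (10/3)·L^(-2/3).
A monopolist hires until marginal revenue product equals the wage: MR·MP_L = w.
At L, Q = 10·L^(1/3). Substituting and solving: (218 − 40·L^(1/3))·(10/3)·L^(-2/3) = 2.4 gives L = 125.

L* = 125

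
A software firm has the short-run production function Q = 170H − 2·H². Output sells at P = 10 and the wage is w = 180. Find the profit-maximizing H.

H* = 38

The marginal product of H is MP_H = 170 − 4H.
A price-taking firm hires until the value of the marginal product equals the wage: P·MP_H = w, so 10·(170 − 4H) = 180.
Then 170 − 4H = 18, giving H = 38.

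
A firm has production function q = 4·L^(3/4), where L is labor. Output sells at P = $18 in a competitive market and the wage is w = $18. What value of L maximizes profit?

L* = 81

MP_L = (3/4)·4·L^(-1/4) = 3·L^(-1/4).
Profit maximization for a price taker requires P·MP_L = w: 18·3·L^(-1/4) = 18.
So L^(-1/4) = 1/3, which gives L = 81.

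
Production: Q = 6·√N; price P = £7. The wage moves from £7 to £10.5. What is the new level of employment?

From P·MP_N = w with MP_N = 3·N^(-1/2), the labor demand is N(w) = (21/w)^(2).
At w = 7: N = 9. At w = 10.5: N = 4.

N* = 4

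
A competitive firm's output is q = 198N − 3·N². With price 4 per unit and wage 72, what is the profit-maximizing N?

N* = 30

The marginal product of N is MP_N = 198 − 6N.
A price-taking firm hires until the value of the marginal product equals the wage: P·MP_N = w, so 4·(198 − 6N) = 72.
Then 198 − 6N = 18, giving N = 30.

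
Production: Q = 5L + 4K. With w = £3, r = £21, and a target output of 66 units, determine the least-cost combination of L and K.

The inputs are perfect substitutes, so the firm uses whichever has the lower cost per unit of output.
Cost per unit of output via L is w/5 = 0.6; via K it is r/4 = 5.25. L is cheaper.
Producing Q = 66 with L alone: L = 13.2, K = 0.

L* = 13.2, K* = 0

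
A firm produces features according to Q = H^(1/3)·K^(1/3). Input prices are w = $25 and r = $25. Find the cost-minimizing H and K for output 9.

H* = 27, K* = 27

Cost minimization requires the marginal rate of technical substitution to equal the input-price ratio: MP_H/MP_K = w/r.
Here MP_H/MP_K = (1/3)·(K/H)/(1/3) = (K/H). Setting this equal to 25/25 = 1 gives K = H.
Substituting into Q = 9: H^(1/3)·(H)^(1/3) = 9.
Solving, H = 27 and K = 27.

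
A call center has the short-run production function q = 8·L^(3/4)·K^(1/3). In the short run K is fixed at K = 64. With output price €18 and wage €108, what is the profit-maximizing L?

With K = 64, MP_L = (3/4)·8·L^(-1/4)·64^(1/3) = 24·L^(-1/4).
Profit maximization for a price taker requires P·MP_L = w: 18·24·L^(-1/4) = 108.
So L^(-1/4) = 0.25, which gives L = 256.

L* = 256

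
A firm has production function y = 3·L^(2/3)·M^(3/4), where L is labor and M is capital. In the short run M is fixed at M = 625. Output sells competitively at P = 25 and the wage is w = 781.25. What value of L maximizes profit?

L* = 512

With M = 625, MP_L = (2/3)·3·L^(-1/3)·625^(3/4) = 250·L^(-1/3).
Profit maximization for a price taker requires P·MP_L = w: 25·250·L^(-1/3) = 781.25.
So L^(-1/3) = 0.125, which gives L = 512.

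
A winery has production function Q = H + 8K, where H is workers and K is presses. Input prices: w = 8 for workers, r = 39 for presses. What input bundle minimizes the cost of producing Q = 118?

H* = 0, K* = 14.75

The inputs are perfect substitutes, so the firm uses whichever has the lower cost per unit of output.
Cost per unit of output via H is 8; via K it is 4.875. K is cheaper.
Producing Q = 118 with K alone: H = 0, K = 14.75.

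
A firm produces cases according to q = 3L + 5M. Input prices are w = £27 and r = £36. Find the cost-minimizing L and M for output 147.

L* = 0, M* = 29.4

The inputs are perfect substitutes, so the firm uses whichever has the lower cost per unit of output.
Cost per unit of output via L is w/3 = 9; via M it is r/5 = 7.2. M is cheaper.
Producing q = 147 with M alone: L = 0, M = 29.4.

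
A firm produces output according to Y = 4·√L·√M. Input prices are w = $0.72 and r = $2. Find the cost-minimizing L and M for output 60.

L* = 25, M* = 9

Cost minimization requires the marginal rate of technical substitution to equal the input-price ratio: MP_L/MP_M = w/r.
Here MP_L/MP_M = (1/2)·(M/L)/(1/2) = (M/L). Setting this equal to 0.72/2 = 0.36 gives M = 0.36L.
Substituting into Y = 60: 4·L^(1/2)·(0.36L)^(1/2) = 60.
Solving, L = 25 and M = 9.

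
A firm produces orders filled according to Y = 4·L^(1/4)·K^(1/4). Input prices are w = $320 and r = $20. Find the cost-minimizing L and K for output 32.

L* = 16, K* = 256

Cost minimization requires the marginal rate of technical substitution to equal the input-price ratio: MP_L/MP_K = w/r.
Here MP_L/MP_K = (1/4)·(K/L)/(1/4) = (K/L). Setting this equal to 320/20 = 16 gives K = 16L.
Substituting into Y = 32: 4·L^(1/4)·(16L)^(1/4) = 32.
Solving, L = 16 and K = 256.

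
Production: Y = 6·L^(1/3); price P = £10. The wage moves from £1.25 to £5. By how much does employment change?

ΔL = -56

From P·MP_L = w with MP_L = 2·L^(-2/3), the labor demand is L(w) = (20/w)^(3/2).
At w = 1.25: L = 64. At w = 5: L = 8.
ΔL = 8 − 64 = -56.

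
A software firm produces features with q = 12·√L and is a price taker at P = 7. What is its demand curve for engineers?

MP_L = (1/2)·12·L^(-1/2) = 6·L^(-1/2).
Setting P·MP_L = w: 42·L^(-1/2) = w.
Solving for L: L^(-1/2) = w/42, so L = (42/w)^(2).

L(w) = 1764/w²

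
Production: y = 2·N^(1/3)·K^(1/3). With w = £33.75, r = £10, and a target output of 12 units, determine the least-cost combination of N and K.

N* = 8, K* = 27

Cost minimization requires the marginal rate of technical substitution to equal the input-price ratio: MP_N/MP_K = w/r.
Here MP_N/MP_K = (1/3)·(K/N)/(1/3) = (K/N). Setting this equal to 33.75/10 = 3.375 gives K = 3.375N.
Substituting into y = 12: 2·N^(1/3)·(3.375N)^(1/3) = 12.
Solving, N = 8 and K = 27.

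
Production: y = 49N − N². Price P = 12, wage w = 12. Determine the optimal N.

N* = 24

The marginal product of N is MP_N = 49 − 2N.
A price-taking firm hires until the value of the marginal product equals the wage: P·MP_N = w, so 12·(49 − 2N) = 12.
Then 49 − 2N = 1, giving N = 24.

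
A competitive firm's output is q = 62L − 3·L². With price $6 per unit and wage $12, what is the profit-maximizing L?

L* = 10

The marginal product of L is MP_L = 62 − 6L.
A price-taking firm hires until the value of the marginal product equals the wage: P·MP_L = w, so 6·(62 − 6L) = 12.
Then 62 − 6L = 2, giving L = 10.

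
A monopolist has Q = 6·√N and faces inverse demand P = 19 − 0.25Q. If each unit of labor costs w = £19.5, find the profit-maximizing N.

N* = 4

Marginal revenue from the inverse demand is MR = 19 − 0.5Q.
The marginal product is MP_N = 3·N^(-1/2).
A monopolist hires until marginal revenue product equals the wage: MR·MP_N = w.
At N, Q = 6·√N. Substituting and solving: (19 − 3·√N)·3·N^(-1/2) = 19.5 gives N = 4.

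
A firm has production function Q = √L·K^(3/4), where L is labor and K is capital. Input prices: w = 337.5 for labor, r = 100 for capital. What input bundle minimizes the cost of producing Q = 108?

Cost minimization requires the marginal rate of technical substitution to equal the input-price ratio: MP_L/MP_K = w/r.
Here MP_L/MP_K = (1/2)·(K/L)/(3/4) = (2/3)·(K/L). Setting this equal to 337.5/100 = 3.375 gives K = 5.0625L.
Substituting into Q = 108: L^(1/2)·(5.0625L)^(3/4) = 108.
Solving, L = 16 and K = 81.

L* = 16, K* = 81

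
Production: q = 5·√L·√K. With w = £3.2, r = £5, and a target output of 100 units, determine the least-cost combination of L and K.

L* = 25, K* = 16

Cost minimization requires the marginal rate of technical substitution to equal the input-price ratio: MP_L/MP_K = w/r.
Here MP_L/MP_K = (1/2)·(K/L)/(1/2) = (K/L). Setting this equal to 3.2/5 = 0.64 gives K = 0.64L.
Substituting into q = 100: 5·L^(1/2)·(0.64L)^(1/2) = 100.
Solving, L = 25 and K = 16.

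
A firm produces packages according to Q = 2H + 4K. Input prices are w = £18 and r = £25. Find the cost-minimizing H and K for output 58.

H* = 0, K* = 14.5

The inputs are perfect substitutes, so the firm uses whichever has the lower cost per unit of output.
Cost per unit of output via H is w/2 = 9; via K it is r/4 = 6.25. K is cheaper.
Producing Q = 58 with K alone: H = 0, K = 14.5.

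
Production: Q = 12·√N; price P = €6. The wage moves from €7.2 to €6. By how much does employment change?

ΔN = 11

From P·MP_N = w with MP_N = 6·N^(-1/2), the labor demand is N(w) = (36/w)^(2).
At w = 7.2: N = 25. At w = 6: N = 36.
ΔN = 36 − 25 = 11.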